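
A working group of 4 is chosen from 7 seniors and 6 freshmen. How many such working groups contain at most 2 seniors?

470

Split by how many seniors are chosen (0 through 2).
Sum: C(7,0)·C(6,4) + C(7,1)·C(6,3) + C(7,2)·C(6,2) = 15 + 140 + 315 = 470.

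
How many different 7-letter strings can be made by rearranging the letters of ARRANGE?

1260

Letter multiplicities in ARRANGE: A×2, E×1, G×1, N×1, R×2.
So there are 7! / (2!·2!) = 1260 distinguishable arrangements.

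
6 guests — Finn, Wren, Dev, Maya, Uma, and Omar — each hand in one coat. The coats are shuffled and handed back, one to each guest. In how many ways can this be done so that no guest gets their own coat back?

Let Aᵢ be the assignments in which guest i gets their own coat. We want the size of the complement of A₁∪…∪A_6.
By inclusion–exclusion this is Σ_{j=0}^{6} (−1)^j C(6,j)·(6−j)!.
Computing: 720 − 720 + 360 − 120 + 30 − 6 + 1 = 265.

265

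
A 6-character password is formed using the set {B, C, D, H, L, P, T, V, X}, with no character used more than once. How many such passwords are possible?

60480

With no repetition, fill the 6 characters in order: 9 choices, then 8, down to 4.
That product is 9 × 8 × 7 × 6 × 5 × 4 = 60480.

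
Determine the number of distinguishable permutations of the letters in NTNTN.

10

NTNTN has 5 letters with N appearing 3 times and T appearing twice.
The number of distinct arrangements is 5!/(3!·2!) = 120/12 = 10.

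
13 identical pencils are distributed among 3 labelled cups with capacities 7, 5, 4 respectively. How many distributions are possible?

10

Ignoring the caps, the number of non-negative solutions to x_1+…+x_3 = 13 is C(15,2) = 105.
Subtract solutions that violate a single cap (substitute x_i' = x_i − (cap_i+1)): x_1 ≥ 8 gives C(7,2) = 21; x_2 ≥ 6 gives C(9,2) = 36; x_3 ≥ 5 gives C(10,2) = 45. Together 102.
Add back pairs where two caps are both exceeded: 0 + 1 + 6 = 7.
By inclusion–exclusion the count is 105 − 102 + 7 = 10.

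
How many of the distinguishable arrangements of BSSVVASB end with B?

420

With the last slot taken by B, it remains to arrange the other 7 letters (SSVVASB).
Those 7 letters have S appearing 3 times and V appearing twice, giving (7)!/(3!·2!) = 420.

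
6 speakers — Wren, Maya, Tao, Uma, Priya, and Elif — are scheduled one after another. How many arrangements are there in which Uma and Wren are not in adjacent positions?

480

Of the 6! = 720 arrangements, those with Uma and Wren adjacent number 2 × 5! = 240 (treat the pair as a block with 2 internal orders).
Complementary counting: 720 − 240 = 480.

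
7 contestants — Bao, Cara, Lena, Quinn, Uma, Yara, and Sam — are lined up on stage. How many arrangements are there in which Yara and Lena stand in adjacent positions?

1440

Treat {Yara, Lena} as a single unit. There are 6 units to order, and the pair itself can be ordered 2 ways.
That gives 2 × 6! = 2 × 720 = 1440.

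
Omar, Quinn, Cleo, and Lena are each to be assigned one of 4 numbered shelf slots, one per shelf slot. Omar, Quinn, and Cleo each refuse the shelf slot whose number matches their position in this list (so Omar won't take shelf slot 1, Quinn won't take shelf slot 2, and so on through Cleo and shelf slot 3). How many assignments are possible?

11

Let Aᵢ (for i ∈ {1, 2, 3}) be the placements that put person i in their forbidden shelf slot. Any j of these fix j positions, leaving (4−j)! ways to fill the rest, and there are C(3,j) ways to pick which j.
By inclusion–exclusion, the number of valid placements is Σ_{j=0}^{3} (−1)^j C(3,j)·(4−j)!.
Computing: 24 − 18 + 6 − 1 = 11.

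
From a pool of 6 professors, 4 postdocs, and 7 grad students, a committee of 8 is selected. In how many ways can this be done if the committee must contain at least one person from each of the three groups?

With no constraint there are C(17,8) = 24310 possible selections.
Subtract selections that omit an entire group: no professors → C(11,8) = 165; no postdocs → C(13,8) = 1287; no grad students → C(10,8) = 45.
Add back selections omitting two groups (i.e. drawn from a single group): C(6,8) + C(4,8) + C(7,8) = 0.
By inclusion–exclusion: 24310 − 1497 + 0 = 22813.

22813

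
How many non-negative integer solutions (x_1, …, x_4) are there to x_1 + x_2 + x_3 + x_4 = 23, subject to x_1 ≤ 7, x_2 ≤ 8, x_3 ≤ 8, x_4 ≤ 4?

By stars and bars, unrestricted non-negative solutions to x_1+…+x_4 = 23 number C(23+3,3) = 2600.
Subtract solutions that violate a single cap (substitute x_i' = x_i − (cap_i+1)): x_1 ≥ 8 gives C(18,3) = 816; x_2 ≥ 9 gives C(17,3) = 680; x_3 ≥ 9 gives C(17,3) = 680; x_4 ≥ 5 gives C(21,3) = 1330. Together 3506.
Add back pairs where two caps are both exceeded: 84 + 84 + 286 + 56 + 220 + 220 = 950.
Subtract triples: 0 + 4 + 4 + 1 = 9.
By inclusion–exclusion the count is 2600 − 3506 + 950 − 9 = 35.

35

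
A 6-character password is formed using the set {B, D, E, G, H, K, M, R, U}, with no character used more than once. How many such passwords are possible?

60480

Choose and order 6 of the 9 symbols: the first character has 9 options, the next 8, and so on down to 4.
That product is 9 × 8 × 7 × 6 × 5 × 4 = 60480.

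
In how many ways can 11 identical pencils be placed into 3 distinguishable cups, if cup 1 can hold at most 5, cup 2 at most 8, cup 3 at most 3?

18

Without the upper bounds there are C(13,2) = 78 ways to split 11 among 3 cups.
Subtract solutions that violate a single cap (substitute x_i' = x_i − (cap_i+1)): x_1 ≥ 6 gives C(7,2) = 21; x_2 ≥ 9 gives C(4,2) = 6; x_3 ≥ 4 gives C(9,2) = 36. Together 63.
Add back pairs where two caps are both exceeded: 0 + 3 + 0 = 3.
By inclusion–exclusion the count is 78 − 63 + 3 = 18.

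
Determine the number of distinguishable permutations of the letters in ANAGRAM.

The 7 letters of ANAGRAM have repeats: A appearing 3 times.
So there are 7! / (3!) = 840 distinguishable arrangements.

840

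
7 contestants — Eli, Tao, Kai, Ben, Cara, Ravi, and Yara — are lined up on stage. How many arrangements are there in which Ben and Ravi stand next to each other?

Place the 5 others and the Ben-Ravi pair as 6 objects in a line; the pair has 2 internal arrangements.
That gives 2 × 6! = 2 × 720 = 1440.

1440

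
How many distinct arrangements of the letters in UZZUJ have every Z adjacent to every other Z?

Treat the 2 copies of Z as a single block. The multiset to arrange is then {ZZ, J, U, U}, 4 items in all.
That gives (4)!/(2!) = 12 arrangements.

12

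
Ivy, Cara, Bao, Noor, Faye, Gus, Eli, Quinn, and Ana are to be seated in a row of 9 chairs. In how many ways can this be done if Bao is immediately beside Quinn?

80640

Glue Bao and Quinn into one block (2 internal orders), leaving 8 units to arrange in a row.
That gives 2 × 8! = 2 × 40320 = 80640.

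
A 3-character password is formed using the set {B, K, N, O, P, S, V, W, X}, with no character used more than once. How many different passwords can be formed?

Choose and order 3 of the 9 symbols: the first character has 9 options, the next 8, then 7.
9 × 8 × 7 = 504.

504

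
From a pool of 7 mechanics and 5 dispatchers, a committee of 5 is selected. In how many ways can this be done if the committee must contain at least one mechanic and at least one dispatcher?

770

Unrestricted: C(12,5) = 792 ways to pick any 5 of the 12.
Subtract selections that omit an entire group: no mechanics → C(5,5) = 1; no dispatchers → C(7,5) = 21.
Both groups omitted at once is impossible, so 792 − 22 = 770.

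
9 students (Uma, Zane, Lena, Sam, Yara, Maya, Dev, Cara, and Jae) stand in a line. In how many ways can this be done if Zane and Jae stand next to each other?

Glue Zane and Jae into one block (2 internal orders), leaving 8 units to arrange in a row.
That gives 2 × 8! = 2 × 40320 = 80640.

80640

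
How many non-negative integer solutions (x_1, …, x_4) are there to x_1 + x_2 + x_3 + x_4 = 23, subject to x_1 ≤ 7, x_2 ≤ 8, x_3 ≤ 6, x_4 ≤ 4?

10

By stars and bars, unrestricted non-negative solutions to x_1+…+x_4 = 23 number C(23+3,3) = 2600.
Subtract solutions that violate a single cap (substitute x_i' = x_i − (cap_i+1)): x_1 ≥ 8 gives C(18,3) = 816; x_2 ≥ 9 gives C(17,3) = 680; x_3 ≥ 7 gives C(19,3) = 969; x_4 ≥ 5 gives C(21,3) = 1330. Together 3795.
Add back pairs where two caps are both exceeded: 84 + 165 + 286 + 120 + 220 + 364 = 1239.
Subtract triples: 0 + 4 + 20 + 10 = 34.
By inclusion–exclusion the count is 2600 − 3795 + 1239 − 34 = 10.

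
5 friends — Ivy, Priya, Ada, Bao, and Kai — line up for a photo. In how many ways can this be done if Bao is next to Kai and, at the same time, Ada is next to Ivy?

24

Treat {Bao,Kai} as one block (2 orders) and {Ada,Ivy} as another (2 orders).
That leaves 3 units to arrange: 2 × 2 × 3! = 4 × 6 = 24.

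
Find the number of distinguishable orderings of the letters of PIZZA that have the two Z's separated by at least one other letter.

Total arrangements of PIZZA: 5!/(2!) = 60.
Arrangements with the Z's together: treat ZZ as one letter, giving (4)! = 24.
Hence 60 − 24 = 36.

36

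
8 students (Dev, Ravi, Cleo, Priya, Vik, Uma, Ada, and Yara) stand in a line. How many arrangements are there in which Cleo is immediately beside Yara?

Place the 6 others and the Cleo-Yara pair as 7 objects in a line; the pair has 2 internal arrangements.
That gives 2 × 7! = 2 × 5040 = 10080.

10080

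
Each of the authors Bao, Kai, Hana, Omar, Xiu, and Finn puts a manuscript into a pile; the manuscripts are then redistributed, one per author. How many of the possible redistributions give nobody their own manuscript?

This is the derangement count D_6: permutations of 6 items with no fixed point.
By inclusion–exclusion this is Σ_{j=0}^{6} (−1)^j C(6,j)·(6−j)!.
Computing: 720 − 720 + 360 − 120 + 30 − 6 + 1 = 265.

265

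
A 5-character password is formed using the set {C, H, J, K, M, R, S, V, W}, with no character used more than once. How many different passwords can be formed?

15120

Choose and order 5 of the 9 symbols: the first character has 9 options, the next 8, and so on down to 5.
9 × 8 × 7 × 6 × 5 = 15120.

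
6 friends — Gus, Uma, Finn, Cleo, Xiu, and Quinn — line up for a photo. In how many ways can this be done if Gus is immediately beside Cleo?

Treat {Gus, Cleo} as a single unit. There are 5 units to order, and the pair itself can be ordered 2 ways.
So the count is 2·(5)! = 240.

240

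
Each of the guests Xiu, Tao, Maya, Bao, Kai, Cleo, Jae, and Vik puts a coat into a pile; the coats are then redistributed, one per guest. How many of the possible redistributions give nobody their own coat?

Count assignments avoiding every fixed point. For any j of the 8 guests fixed to their own coat, the other 8−j can be arranged in (8−j)! ways.
By inclusion–exclusion this is Σ_{j=0}^{8} (−1)^j C(8,j)·(8−j)!.
Computing: 40320 − 40320 + 20160 − 6720 + 1680 − 336 + 56 − 8 + 1 = 14833.

14833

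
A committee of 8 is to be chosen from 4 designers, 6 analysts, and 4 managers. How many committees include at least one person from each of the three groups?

With no constraint there are C(14,8) = 3003 possible selections.
Selections missing a whole group: no designers → C(10,8) = 45; no analysts → C(8,8) = 1; no managers → C(10,8) = 45.
Add back selections omitting two groups (i.e. drawn from a single group): C(4,8) + C(6,8) + C(4,8) = 0.
By inclusion–exclusion: 3003 − 91 + 0 = 2912.

2912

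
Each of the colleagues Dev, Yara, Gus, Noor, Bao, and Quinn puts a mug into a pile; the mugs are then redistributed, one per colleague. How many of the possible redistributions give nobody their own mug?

Let Aᵢ be the assignments in which colleague i gets their own mug. We want the size of the complement of A₁∪…∪A_6.
By inclusion–exclusion this is Σ_{j=0}^{6} (−1)^j C(6,j)·(6−j)!.
Computing: 720 − 720 + 360 − 120 + 30 − 6 + 1 = 265.

265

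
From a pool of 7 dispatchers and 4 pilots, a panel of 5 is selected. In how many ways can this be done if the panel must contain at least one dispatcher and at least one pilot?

Unrestricted: C(11,5) = 462 ways to pick any 5 of the 11.
Selections missing a whole group: no dispatchers → C(4,5) = 0; no pilots → C(7,5) = 21.
Both groups omitted at once is impossible, so 462 − 21 = 441.

441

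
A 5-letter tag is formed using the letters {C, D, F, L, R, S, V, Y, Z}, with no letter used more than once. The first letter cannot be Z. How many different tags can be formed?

13440

The first letter has 9−1 = 8 choices (anything except Z).
The remaining 4 letters are filled from the other 8 symbols without repetition: 8 × 7 × 6 × 5 = 1680.
Total: 8 × 1680 = 13440.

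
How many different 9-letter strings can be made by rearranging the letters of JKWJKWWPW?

3780

JKWJKWWPW has 9 letters with J appearing twice, K appearing twice, and W appearing 4 times.
Dividing 9! = 362880 by 4!·2!·2! = 96 for the repeated letters gives 3780.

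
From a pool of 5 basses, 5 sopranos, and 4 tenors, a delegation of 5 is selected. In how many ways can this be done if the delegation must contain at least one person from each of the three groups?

Total 5-person selections from all 14: C(14,5) = 2002.
Selections missing a whole group: no basses → C(9,5) = 126; no sopranos → C(9,5) = 126; no tenors → C(10,5) = 252.
Add back selections omitting two groups (i.e. drawn from a single group): C(5,5) + C(5,5) + C(4,5) = 2.
By inclusion–exclusion: 2002 − 504 + 2 = 1500.

1500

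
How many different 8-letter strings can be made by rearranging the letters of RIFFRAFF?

840

The 8 letters of RIFFRAFF have repeats: F appearing 4 times and R appearing twice.
Dividing 8! = 40320 by 4!·2! = 48 for the repeated letters gives 840.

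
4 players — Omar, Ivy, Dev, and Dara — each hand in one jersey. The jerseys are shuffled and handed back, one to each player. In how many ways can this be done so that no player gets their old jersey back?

Let Aᵢ be the assignments in which player i gets their old jersey. We want the size of the complement of A₁∪…∪A_4.
By inclusion–exclusion this is Σ_{j=0}^{4} (−1)^j C(4,j)·(4−j)!.
Computing: 24 − 24 + 12 − 4 + 1 = 9.

9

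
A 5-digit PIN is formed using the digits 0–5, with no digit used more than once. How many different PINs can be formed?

720

Choose and order 5 of the 6 symbols: the first digit has 6 options, the next 5, and so on down to 2.
6 × 5 × 4 × 3 × 2 = 720.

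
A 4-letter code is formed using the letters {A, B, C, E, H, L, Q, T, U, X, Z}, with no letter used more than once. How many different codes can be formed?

7920

With no repetition, fill the 4 letters in order: 11 choices, then 10, down to 8.
That product is 11 × 10 × 9 × 8 = 7920.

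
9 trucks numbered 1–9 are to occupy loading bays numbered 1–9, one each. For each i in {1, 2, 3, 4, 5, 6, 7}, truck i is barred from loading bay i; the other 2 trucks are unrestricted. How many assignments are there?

Let Aᵢ (for 1 ≤ i ≤ 7) be the placements that put truck i in its forbidden loading bay. Any j of these fix j positions, leaving (9−j)! ways to fill the rest, and there are C(7,j) ways to pick which j.
By inclusion–exclusion, the number of valid placements is Σ_{j=0}^{7} (−1)^j C(7,j)·(9−j)!.
Computing: 362880 − 282240 + 105840 − 25200 + 4200 − 504 + 42 − 2 = 165016.

165016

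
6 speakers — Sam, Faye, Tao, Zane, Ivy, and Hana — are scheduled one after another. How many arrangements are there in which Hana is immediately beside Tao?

240

Place the 4 others and the Hana-Tao pair as 5 objects in a line; the pair has 2 internal arrangements.
That gives 2 × 5! = 2 × 120 = 240.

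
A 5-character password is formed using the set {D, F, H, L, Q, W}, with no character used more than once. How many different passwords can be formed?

720

With no repetition, fill the 5 characters in order: 6 choices, then 5, down to 2.
6 × 5 × 4 × 3 × 2 = 720.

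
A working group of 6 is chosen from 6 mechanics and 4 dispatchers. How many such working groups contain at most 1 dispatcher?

25

Split by how many dispatchers are chosen (0 through 1).
Sum: C(4,0)·C(6,6) + C(4,1)·C(6,5) = 1 + 24 = 25.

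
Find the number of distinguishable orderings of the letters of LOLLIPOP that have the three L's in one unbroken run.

180

Treat the 3 copies of L as a single block. The multiset to arrange is then {LLL, I, O, O, P, P}, 6 items in all.
That gives (6)!/(2!·2!) = 180 arrangements.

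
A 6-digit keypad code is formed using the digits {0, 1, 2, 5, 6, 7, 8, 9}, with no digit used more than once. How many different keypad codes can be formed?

20160

With no repetition, fill the 6 digits in order: 8 choices, then 7, down to 3.
That product is 8 × 7 × 6 × 5 × 4 × 3 = 20160.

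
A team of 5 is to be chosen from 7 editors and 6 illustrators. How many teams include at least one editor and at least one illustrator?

Total 5-person selections from all 13: C(13,5) = 1287.
Selections missing a whole group: no editors → C(6,5) = 6; no illustrators → C(7,5) = 21.
Both groups omitted at once is impossible, so 1287 − 27 = 1260.

1260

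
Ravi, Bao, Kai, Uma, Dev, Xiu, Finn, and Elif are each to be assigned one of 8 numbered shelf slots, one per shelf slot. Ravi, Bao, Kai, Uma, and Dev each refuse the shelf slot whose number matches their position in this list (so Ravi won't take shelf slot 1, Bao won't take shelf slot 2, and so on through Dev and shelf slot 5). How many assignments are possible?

Let Aᵢ (for 1 ≤ i ≤ 5) be the placements that put person i in their forbidden shelf slot. Any j of these fix j positions, leaving (8−j)! ways to fill the rest, and there are C(5,j) ways to pick which j.
By inclusion–exclusion, the number of valid placements is Σ_{j=0}^{5} (−1)^j C(5,j)·(8−j)!.
Computing: 40320 − 25200 + 7200 − 1200 + 120 − 6 = 21234.

21234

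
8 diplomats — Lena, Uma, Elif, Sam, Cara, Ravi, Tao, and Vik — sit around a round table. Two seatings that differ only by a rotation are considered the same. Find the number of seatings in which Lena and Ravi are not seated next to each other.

3600

All circular seatings of 8 people number (7)! = 5040.
Seatings with Lena beside Ravi: treat them as a block with 2 internal orders, giving 2 × (6)! = 1440.
Subtracting, 5040 − 1440 = 3600.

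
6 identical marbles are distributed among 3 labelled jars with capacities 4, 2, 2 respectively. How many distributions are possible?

6

Ignoring the caps, the number of non-negative solutions to x_1+…+x_3 = 6 is C(8,2) = 28.
Subtract solutions that violate a single cap (substitute x_i' = x_i − (cap_i+1)): x_1 ≥ 5 gives C(3,2) = 3; x_2 ≥ 3 gives C(5,2) = 10; x_3 ≥ 3 gives C(5,2) = 10. Together 23.
Add back pairs where two caps are both exceeded: 0 + 0 + 1 = 1.
By inclusion–exclusion the count is 28 − 23 + 1 = 6.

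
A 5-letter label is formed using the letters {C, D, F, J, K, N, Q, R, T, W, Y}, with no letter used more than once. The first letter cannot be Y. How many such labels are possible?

The first letter has 11−1 = 10 choices (anything except Y).
The remaining 4 letters are filled from the other 10 symbols without repetition: 10 × 9 × 8 × 7 = 5040.
Total: 10 × 5040 = 50400.

50400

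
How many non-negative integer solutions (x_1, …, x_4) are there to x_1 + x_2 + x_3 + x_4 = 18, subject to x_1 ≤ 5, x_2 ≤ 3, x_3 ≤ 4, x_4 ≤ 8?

10

By stars and bars, unrestricted non-negative solutions to x_1+…+x_4 = 18 number C(18+3,3) = 1330.
Subtract solutions that violate a single cap (substitute x_i' = x_i − (cap_i+1)): x_1 ≥ 6 gives C(15,3) = 455; x_2 ≥ 4 gives C(17,3) = 680; x_3 ≥ 5 gives C(16,3) = 560; x_4 ≥ 9 gives C(12,3) = 220. Together 1915.
Add back pairs where two caps are both exceeded: 165 + 120 + 20 + 220 + 56 + 35 = 616.
Subtract triples: 20 + 0 + 0 + 1 = 21.
By inclusion–exclusion the count is 1330 − 1915 + 616 − 21 = 10.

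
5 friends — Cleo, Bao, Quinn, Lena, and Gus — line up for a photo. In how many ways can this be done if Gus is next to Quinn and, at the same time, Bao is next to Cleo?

24

Treat {Gus,Quinn} as one block (2 orders) and {Bao,Cleo} as another (2 orders).
That leaves 3 units to arrange: 2 × 2 × 3! = 4 × 6 = 24.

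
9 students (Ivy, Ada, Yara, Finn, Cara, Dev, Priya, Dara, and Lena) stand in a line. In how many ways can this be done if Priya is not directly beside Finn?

282240

There are 9! = 362880 arrangements in all. If Priya and Finn are adjacent, merging them into one block gives 2·(8)! = 80640 arrangements.
Complementary counting: 362880 − 80640 = 282240.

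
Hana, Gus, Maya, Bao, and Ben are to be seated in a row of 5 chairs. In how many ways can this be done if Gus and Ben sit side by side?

48

Glue Gus and Ben into one block (2 internal orders), leaving 4 units to arrange in a row.
That gives 2 × 4! = 2 × 24 = 48.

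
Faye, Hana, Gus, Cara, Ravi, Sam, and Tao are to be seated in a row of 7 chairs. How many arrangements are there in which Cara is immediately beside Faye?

Glue Cara and Faye into one block (2 internal orders), leaving 6 units to arrange in a row.
That gives 2 × 6! = 2 × 720 = 1440.

1440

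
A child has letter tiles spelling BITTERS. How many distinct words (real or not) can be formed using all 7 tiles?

BITTERS has 7 letters with T appearing twice.
Dividing 7! = 5040 by 2! = 2 for the repeated letters gives 2520.

2520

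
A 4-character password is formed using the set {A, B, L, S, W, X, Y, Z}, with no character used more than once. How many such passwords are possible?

1680

With no repetition, fill the 4 characters in order: 8 choices, then 7, down to 5.
8 × 7 × 6 × 5 = 1680.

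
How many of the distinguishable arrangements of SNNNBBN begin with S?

With the first slot taken by S, it remains to arrange the other 6 letters (NNNBBN).
Those 6 letters have B appearing twice and N appearing 4 times, giving (6)!/(4!·2!) = 15.

15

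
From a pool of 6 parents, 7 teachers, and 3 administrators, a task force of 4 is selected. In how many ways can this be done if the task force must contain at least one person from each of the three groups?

819

Unrestricted: C(16,4) = 1820 ways to pick any 4 of the 16.
Selections missing a whole group: no parents → C(10,4) = 210; no teachers → C(9,4) = 126; no administrators → C(13,4) = 715.
Add back selections omitting two groups (i.e. drawn from a single group): C(6,4) + C(7,4) + C(3,4) = 50.
By inclusion–exclusion: 1820 − 1051 + 50 = 819.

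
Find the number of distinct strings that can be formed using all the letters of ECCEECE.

35

Letter multiplicities in ECCEECE: C×3, E×4.
Dividing 7! = 5040 by 4!·3! = 144 for the repeated letters gives 35.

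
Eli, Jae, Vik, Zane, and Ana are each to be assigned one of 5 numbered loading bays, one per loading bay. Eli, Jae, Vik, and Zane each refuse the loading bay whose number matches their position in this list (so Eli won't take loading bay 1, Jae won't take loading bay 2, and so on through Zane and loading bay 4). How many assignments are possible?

Let Aᵢ (for 1 ≤ i ≤ 4) be the placements that put person i in their forbidden loading bay. Any j of these fix j positions, leaving (5−j)! ways to fill the rest, and there are C(4,j) ways to pick which j.
By inclusion–exclusion, the number of valid placements is Σ_{j=0}^{4} (−1)^j C(4,j)·(5−j)!.
Computing: 120 − 96 + 36 − 8 + 1 = 53.

53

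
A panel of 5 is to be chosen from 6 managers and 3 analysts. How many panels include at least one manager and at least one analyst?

120

Unrestricted: C(9,5) = 126 ways to pick any 5 of the 9.
Selections missing a whole group: no managers → C(3,5) = 0; no analysts → C(6,5) = 6.
Both groups omitted at once is impossible, so 126 − 6 = 120.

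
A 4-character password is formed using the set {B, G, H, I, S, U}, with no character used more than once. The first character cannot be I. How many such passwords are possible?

300

The first character has 6−1 = 5 choices (anything except I).
The remaining 3 characters are filled from the other 5 symbols without repetition: 5 × 4 × 3 = 60.
Total: 5 × 60 = 300.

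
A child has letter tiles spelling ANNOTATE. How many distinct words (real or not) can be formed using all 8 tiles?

ANNOTATE has 8 letters with A appearing twice, N appearing twice, and T appearing twice.
Dividing 8! = 40320 by 2!·2!·2! = 8 for the repeated letters gives 5040.

5040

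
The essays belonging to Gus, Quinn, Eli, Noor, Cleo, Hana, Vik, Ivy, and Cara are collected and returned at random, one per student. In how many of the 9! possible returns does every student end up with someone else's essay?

Count assignments avoiding every fixed point. For any j of the 9 students fixed to their own essay, the other 9−j can be arranged in (9−j)! ways.
By inclusion–exclusion this is Σ_{j=0}^{9} (−1)^j C(9,j)·(9−j)!.
Computing: 362880 − 362880 + 181440 − 60480 + 15120 − 3024 + 504 − 72 + 9 − 1 = 133496.

133496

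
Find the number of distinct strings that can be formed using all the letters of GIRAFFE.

2520

GIRAFFE has 7 letters with F appearing twice.
Dividing 7! = 5040 by 2! = 2 for the repeated letters gives 2520.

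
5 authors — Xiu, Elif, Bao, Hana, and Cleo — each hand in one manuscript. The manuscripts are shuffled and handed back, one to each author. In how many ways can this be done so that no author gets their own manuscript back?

44

This is the derangement count D_5: permutations of 5 items with no fixed point.
By inclusion–exclusion this is Σ_{j=0}^{5} (−1)^j C(5,j)·(5−j)!.
Computing: 120 − 120 + 60 − 20 + 5 − 1 = 44.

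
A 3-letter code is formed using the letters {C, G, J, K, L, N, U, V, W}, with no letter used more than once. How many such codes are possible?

With no repetition, fill the 3 letters in order: 9 choices, then 8, down to 7.
9 × 8 × 7 = 504.

504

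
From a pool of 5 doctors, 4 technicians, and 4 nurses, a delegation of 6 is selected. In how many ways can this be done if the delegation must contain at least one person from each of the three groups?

1520

Total 6-person selections from all 13: C(13,6) = 1716.
Selections missing a whole group: no doctors → C(8,6) = 28; no technicians → C(9,6) = 84; no nurses → C(9,6) = 84.
Add back selections omitting two groups (i.e. drawn from a single group): C(5,6) + C(4,6) + C(4,6) = 0.
By inclusion–exclusion: 1716 − 196 + 0 = 1520.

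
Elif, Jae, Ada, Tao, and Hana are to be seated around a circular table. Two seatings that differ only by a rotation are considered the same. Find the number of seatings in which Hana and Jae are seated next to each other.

Glue Hana and Jae into a block (2 internal orders). Seating 4 units around a circle gives (3)! arrangements.
So 2 × (3)! = 2 × 6 = 12.

12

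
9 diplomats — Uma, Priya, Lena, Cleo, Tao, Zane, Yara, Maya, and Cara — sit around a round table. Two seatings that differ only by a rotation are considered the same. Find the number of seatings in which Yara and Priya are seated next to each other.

10080

Treat {Yara, Priya} as one unit (2 internal orders) and seat the resulting 8 units around the table: (7)! circular arrangements.
So 2 × (7)! = 2 × 5040 = 10080.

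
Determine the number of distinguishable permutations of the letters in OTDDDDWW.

840

OTDDDDWW has 8 letters with D appearing 4 times and W appearing twice.
The number of distinct arrangements is 8!/(4!·2!) = 40320/48 = 840.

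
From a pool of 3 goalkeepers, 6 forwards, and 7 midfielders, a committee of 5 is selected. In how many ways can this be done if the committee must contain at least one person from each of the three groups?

With no constraint there are C(16,5) = 4368 possible selections.
Subtract selections that omit an entire group: no goalkeepers → C(13,5) = 1287; no forwards → C(10,5) = 252; no midfielders → C(9,5) = 126.
Add back selections omitting two groups (i.e. drawn from a single group): C(3,5) + C(6,5) + C(7,5) = 27.
By inclusion–exclusion: 4368 − 1665 + 27 = 2730.

2730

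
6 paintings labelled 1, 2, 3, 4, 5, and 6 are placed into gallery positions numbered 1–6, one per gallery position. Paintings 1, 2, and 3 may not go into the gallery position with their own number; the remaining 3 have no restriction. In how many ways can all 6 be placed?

Let Aᵢ (for i ∈ {1, 2, 3}) be the placements that put painting i in its forbidden gallery position. Any j of these fix j positions, leaving (6−j)! ways to fill the rest, and there are C(3,j) ways to pick which j.
By inclusion–exclusion, the number of valid placements is Σ_{j=0}^{3} (−1)^j C(3,j)·(6−j)!.
Computing: 720 − 360 + 72 − 6 = 426.

426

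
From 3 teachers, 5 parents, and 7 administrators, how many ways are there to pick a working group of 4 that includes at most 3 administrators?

1330

Split by how many administrators are chosen (0 through 3).
Sum: C(7,0)·C(8,4) + C(7,1)·C(8,3) + C(7,2)·C(8,2) + C(7,3)·C(8,1) = 70 + 392 + 588 + 280 = 1330.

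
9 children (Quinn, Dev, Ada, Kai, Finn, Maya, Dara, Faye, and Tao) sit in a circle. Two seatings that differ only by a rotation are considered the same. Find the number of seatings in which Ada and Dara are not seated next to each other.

All circular seatings of 9 people number (8)! = 40320.
Those with Ada next to Dara: fuse the pair into one unit and seat 8 units around a circle — 2·(7)! = 10080.
Subtracting, 40320 − 10080 = 30240.

30240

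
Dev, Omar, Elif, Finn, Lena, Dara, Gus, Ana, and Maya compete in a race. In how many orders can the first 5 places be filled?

This is an ordered selection of 5 from 9: P(9,5).
That gives 9 × 8 × 7 × 6 × 5 = 15120.

15120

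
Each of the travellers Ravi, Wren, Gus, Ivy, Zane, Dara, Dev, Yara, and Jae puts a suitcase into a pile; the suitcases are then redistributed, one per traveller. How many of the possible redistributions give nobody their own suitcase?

Let Aᵢ be the assignments in which traveller i gets their own suitcase. We want the size of the complement of A₁∪…∪A_9.
By inclusion–exclusion this is Σ_{j=0}^{9} (−1)^j C(9,j)·(9−j)!.
Computing: 362880 − 362880 + 181440 − 60480 + 15120 − 3024 + 504 − 72 + 9 − 1 = 133496.

133496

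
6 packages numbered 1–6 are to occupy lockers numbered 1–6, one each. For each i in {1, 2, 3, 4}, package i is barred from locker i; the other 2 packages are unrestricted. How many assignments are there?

362

Let Aᵢ (for 1 ≤ i ≤ 4) be the placements that put package i in its forbidden locker. Any j of these fix j positions, leaving (6−j)! ways to fill the rest, and there are C(4,j) ways to pick which j.
By inclusion–exclusion, the number of valid placements is Σ_{j=0}^{4} (−1)^j C(4,j)·(6−j)!.
Computing: 720 − 480 + 144 − 24 + 2 = 362.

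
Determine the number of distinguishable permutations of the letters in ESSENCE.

ESSENCE has 7 letters with E appearing 3 times and S appearing twice.
The number of distinct arrangements is 7!/(3!·2!) = 5040/12 = 420.

420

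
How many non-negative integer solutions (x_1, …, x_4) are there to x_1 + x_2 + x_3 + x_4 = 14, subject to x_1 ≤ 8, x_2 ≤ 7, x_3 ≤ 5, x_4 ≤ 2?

Without the upper bounds there are C(17,3) = 680 ways to split 14 among 4 variables.
Subtract solutions that violate a single cap (substitute x_i' = x_i − (cap_i+1)): x_1 ≥ 9 gives C(8,3) = 56; x_2 ≥ 8 gives C(9,3) = 84; x_3 ≥ 6 gives C(11,3) = 165; x_4 ≥ 3 gives C(14,3) = 364. Together 669.
Add back pairs where two caps are both exceeded: 0 + 0 + 10 + 1 + 20 + 56 = 87.
By inclusion–exclusion the count is 680 − 669 + 87 = 98.

98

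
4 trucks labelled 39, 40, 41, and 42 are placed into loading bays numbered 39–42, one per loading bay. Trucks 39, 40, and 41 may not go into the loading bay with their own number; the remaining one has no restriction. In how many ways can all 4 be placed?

11

Let Aᵢ (for i ∈ {39, 40, 41}) be the placements that put truck i in its forbidden loading bay. Any j of these fix j positions, leaving (4−j)! ways to fill the rest, and there are C(3,j) ways to pick which j.
By inclusion–exclusion, the number of valid placements is Σ_{j=0}^{3} (−1)^j C(3,j)·(4−j)!.
Computing: 24 − 18 + 6 − 1 = 11.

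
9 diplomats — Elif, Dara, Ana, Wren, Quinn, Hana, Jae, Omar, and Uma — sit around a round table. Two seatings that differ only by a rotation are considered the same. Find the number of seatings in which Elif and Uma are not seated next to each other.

30240

All circular seatings of 9 people number (8)! = 40320.
Seatings with Elif beside Uma: treat them as a block with 2 internal orders, giving 2 × (7)! = 10080.
Subtracting, 40320 − 10080 = 30240.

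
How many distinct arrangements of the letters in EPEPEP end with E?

With the last slot taken by E, it remains to arrange the other 5 letters (PEPEP).
Those 5 letters have E appearing twice and P appearing 3 times, giving (5)!/(3!·2!) = 10.

10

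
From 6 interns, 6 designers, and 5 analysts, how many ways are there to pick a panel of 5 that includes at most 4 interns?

Split by how many interns are chosen (0 through 4).
Sum: C(6,0)·C(11,5) + C(6,1)·C(11,4) + C(6,2)·C(11,3) + C(6,3)·C(11,2) + C(6,4)·C(11,1) = 462 + 1980 + 2475 + 1100 + 165 = 6182.

6182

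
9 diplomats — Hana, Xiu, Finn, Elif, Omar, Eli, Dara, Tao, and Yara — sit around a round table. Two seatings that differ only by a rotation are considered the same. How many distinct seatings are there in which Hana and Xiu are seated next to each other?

Glue Hana and Xiu into a block (2 internal orders). Seating 8 units around a circle gives (7)! arrangements.
So 2 × (7)! = 2 × 5040 = 10080.

10080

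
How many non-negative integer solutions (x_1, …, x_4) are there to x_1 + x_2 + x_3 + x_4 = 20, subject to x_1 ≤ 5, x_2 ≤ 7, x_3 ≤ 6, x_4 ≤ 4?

10

Ignoring the caps, the number of non-negative solutions to x_1+…+x_4 = 20 is C(23,3) = 1771.
Subtract solutions that violate a single cap (substitute x_i' = x_i − (cap_i+1)): x_1 ≥ 6 gives C(17,3) = 680; x_2 ≥ 8 gives C(15,3) = 455; x_3 ≥ 7 gives C(16,3) = 560; x_4 ≥ 5 gives C(18,3) = 816. Together 2511.
Add back pairs where two caps are both exceeded: 84 + 120 + 220 + 56 + 120 + 165 = 765.
Subtract triples: 0 + 4 + 10 + 1 = 15.
By inclusion–exclusion the count is 1771 − 2511 + 765 − 15 = 10.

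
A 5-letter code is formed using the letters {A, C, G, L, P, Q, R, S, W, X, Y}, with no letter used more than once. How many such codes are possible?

55440

This is a permutation of 5 out of 11: P(11,5) = 11!/6!.
That product is 11 × 10 × 9 × 8 × 7 = 55440.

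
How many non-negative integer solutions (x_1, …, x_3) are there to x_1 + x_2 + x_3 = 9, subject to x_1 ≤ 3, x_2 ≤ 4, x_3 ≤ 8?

By stars and bars, unrestricted non-negative solutions to x_1+…+x_3 = 9 number C(9+2,2) = 55.
Subtract solutions that violate a single cap (substitute x_i' = x_i − (cap_i+1)): x_1 ≥ 4 gives C(7,2) = 21; x_2 ≥ 5 gives C(6,2) = 15; x_3 ≥ 9 gives C(2,2) = 1. Together 37.
Add back pairs where two caps are both exceeded: 1 + 0 + 0 = 1.
By inclusion–exclusion the count is 55 − 37 + 1 = 19.

19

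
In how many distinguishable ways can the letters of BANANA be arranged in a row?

60

Letter multiplicities in BANANA: A×3, B×1, N×2.
So there are 6! / (3!·2!) = 60 distinguishable arrangements.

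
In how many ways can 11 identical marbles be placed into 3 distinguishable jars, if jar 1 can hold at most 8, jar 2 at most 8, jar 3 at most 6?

51

Ignoring the caps, the number of non-negative solutions to x_1+…+x_3 = 11 is C(13,2) = 78.
Subtract solutions that violate a single cap (substitute x_i' = x_i − (cap_i+1)): x_1 ≥ 9 gives C(4,2) = 6; x_2 ≥ 9 gives C(4,2) = 6; x_3 ≥ 7 gives C(6,2) = 15. Together 27.
No two caps can be exceeded simultaneously, so the pair terms are all 0.
By inclusion–exclusion the count is 78 − 27 + 0 = 51.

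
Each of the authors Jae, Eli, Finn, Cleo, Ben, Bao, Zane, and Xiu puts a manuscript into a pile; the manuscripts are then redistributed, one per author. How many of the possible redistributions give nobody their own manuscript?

Count assignments avoiding every fixed point. For any j of the 8 authors fixed to their own manuscript, the other 8−j can be arranged in (8−j)! ways.
By inclusion–exclusion this is Σ_{j=0}^{8} (−1)^j C(8,j)·(8−j)!.
Computing: 40320 − 40320 + 20160 − 6720 + 1680 − 336 + 56 − 8 + 1 = 14833.

14833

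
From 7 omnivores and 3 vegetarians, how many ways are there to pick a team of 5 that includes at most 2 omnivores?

Split by how many omnivores are chosen (0 through 2).
Sum: C(7,0)·C(3,5) + C(7,1)·C(3,4) + C(7,2)·C(3,3) = 0 + 0 + 21 = 21.

21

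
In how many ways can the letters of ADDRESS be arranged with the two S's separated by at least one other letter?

Total arrangements of ADDRESS: 7!/(2!·2!) = 1260.
Arrangements with the S's together: treat SS as one letter, giving (6)!/(2!) = 360.
Hence 1260 − 360 = 900.

900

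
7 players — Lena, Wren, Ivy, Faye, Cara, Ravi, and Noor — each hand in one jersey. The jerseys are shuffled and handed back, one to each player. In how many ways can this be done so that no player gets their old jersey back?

This is the derangement count D_7: permutations of 7 items with no fixed point.
By inclusion–exclusion this is Σ_{j=0}^{7} (−1)^j C(7,j)·(7−j)!.
Computing: 5040 − 5040 + 2520 − 840 + 210 − 42 + 7 − 1 = 1854.

1854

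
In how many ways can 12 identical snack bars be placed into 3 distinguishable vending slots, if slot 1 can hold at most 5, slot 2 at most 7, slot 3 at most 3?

By stars and bars, unrestricted non-negative solutions to x_1+…+x_3 = 12 number C(12+2,2) = 91.
Subtract solutions that violate a single cap (substitute x_i' = x_i − (cap_i+1)): x_1 ≥ 6 gives C(8,2) = 28; x_2 ≥ 8 gives C(6,2) = 15; x_3 ≥ 4 gives C(10,2) = 45. Together 88.
Add back pairs where two caps are both exceeded: 0 + 6 + 1 = 7.
By inclusion–exclusion the count is 91 − 88 + 7 = 10.

10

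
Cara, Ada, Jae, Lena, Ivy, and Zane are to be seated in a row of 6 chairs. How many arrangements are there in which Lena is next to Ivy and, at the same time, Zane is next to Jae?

Treat {Lena,Ivy} as one block (2 orders) and {Zane,Jae} as another (2 orders).
That leaves 4 units to arrange: 2 × 2 × 4! = 4 × 24 = 96.

96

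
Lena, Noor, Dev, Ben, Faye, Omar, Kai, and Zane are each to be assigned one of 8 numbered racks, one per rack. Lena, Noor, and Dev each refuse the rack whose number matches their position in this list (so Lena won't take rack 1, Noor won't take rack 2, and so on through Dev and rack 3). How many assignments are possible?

27240

Let Aᵢ (for i ∈ {1, 2, 3}) be the placements that put person i in their forbidden rack. Any j of these fix j positions, leaving (8−j)! ways to fill the rest, and there are C(3,j) ways to pick which j.
By inclusion–exclusion, the number of valid placements is Σ_{j=0}^{3} (−1)^j C(3,j)·(8−j)!.
Computing: 40320 − 15120 + 2160 − 120 = 27240.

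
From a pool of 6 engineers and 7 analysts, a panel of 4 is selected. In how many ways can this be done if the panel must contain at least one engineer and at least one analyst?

Unrestricted: C(13,4) = 715 ways to pick any 4 of the 13.
Selections missing a whole group: no engineers → C(7,4) = 35; no analysts → C(6,4) = 15.
Both groups omitted at once is impossible, so 715 − 50 = 665.

665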